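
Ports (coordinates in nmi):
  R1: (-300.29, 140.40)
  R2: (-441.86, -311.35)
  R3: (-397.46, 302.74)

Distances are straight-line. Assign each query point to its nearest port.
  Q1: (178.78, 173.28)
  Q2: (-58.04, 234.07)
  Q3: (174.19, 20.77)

Q1 at (178.78, 173.28):
  R1: √((-479.07)² + (-32.88)²) = √(229508.0649 + 1081.0944) = 480.20 nmi
  R2: √((-620.64)² + (-484.63)²) = √(385194.0096 + 234866.2369) = 787.44 nmi
  R3: √((-576.24)² + (129.46)²) = √(332052.5376 + 16759.8916) = 590.60 nmi
  → nearest: R1 (480.20 nmi)
Q2 at (-58.04, 234.07):
  R1: √((-242.25)² + (-93.67)²) = √(58685.0625 + 8774.0689) = 259.73 nmi
  R2: √((-383.82)² + (-545.42)²) = √(147317.7924 + 297482.9764) = 666.93 nmi
  R3: √((-339.42)² + (68.67)²) = √(115205.9364 + 4715.5689) = 346.30 nmi
  → nearest: R1 (259.73 nmi)
Q3 at (174.19, 20.77):
  R1: √((-474.48)² + (119.63)²) = √(225131.2704 + 14311.3369) = 489.33 nmi
  R2: √((-616.05)² + (-332.12)²) = √(379517.6025 + 110303.6944) = 699.87 nmi
  R3: √((-571.65)² + (281.97)²) = √(326783.7225 + 79507.0809) = 637.41 nmi
  → nearest: R1 (489.33 nmi)

Q1→R1; Q2→R1; Q3→R1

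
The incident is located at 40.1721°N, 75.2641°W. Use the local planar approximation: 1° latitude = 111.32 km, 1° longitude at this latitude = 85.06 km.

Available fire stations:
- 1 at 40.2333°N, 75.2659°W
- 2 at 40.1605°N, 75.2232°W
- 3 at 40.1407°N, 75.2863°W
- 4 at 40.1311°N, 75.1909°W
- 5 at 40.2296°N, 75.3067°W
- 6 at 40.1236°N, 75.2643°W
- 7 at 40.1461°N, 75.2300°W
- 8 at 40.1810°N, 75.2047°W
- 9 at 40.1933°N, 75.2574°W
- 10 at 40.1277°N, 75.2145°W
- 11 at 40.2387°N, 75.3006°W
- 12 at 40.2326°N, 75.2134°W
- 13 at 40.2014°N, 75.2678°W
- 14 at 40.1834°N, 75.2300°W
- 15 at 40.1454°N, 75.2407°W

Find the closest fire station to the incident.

Distances from 40.1721°N, 75.2641°W:
1: 6.8145 km
2: 3.7109 km
3: 3.9729 km
4: 7.7200 km
5: 7.3554 km
6: 5.3990 km
7: 4.0976 km
8: 5.1488 km
9: 2.4278 km
10: 6.4984 km
11: 8.0377 km
12: 7.9973 km
13: 3.2768 km
14: 3.1616 km
15: 3.5771 km
Minimum: 9 at 2.4278 km.

9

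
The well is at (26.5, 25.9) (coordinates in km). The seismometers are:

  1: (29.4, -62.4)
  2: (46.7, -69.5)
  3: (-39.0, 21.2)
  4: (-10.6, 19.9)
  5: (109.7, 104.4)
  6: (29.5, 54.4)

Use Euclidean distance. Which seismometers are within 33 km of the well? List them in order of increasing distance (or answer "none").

Distances from (26.5, 25.9):
1: √((2.9)² + (-88.3)²) = √(8.410 + 7796.890) = 88.3 km
2: √((20.2)² + (-95.4)²) = √(408.040 + 9101.160) = 97.5 km
3: √((-65.5)² + (-4.7)²) = √(4290.250 + 22.090) = 65.7 km
4: √((-37.1)² + (-6.0)²) = √(1376.410 + 36.000) = 37.6 km
5: √((83.2)² + (78.5)²) = √(6922.240 + 6162.250) = 114.4 km
6: √((3.0)² + (28.5)²) = √(9.000 + 812.250) = 28.7 km
Threshold 33 km: 6 (28.7 km) is within range.

6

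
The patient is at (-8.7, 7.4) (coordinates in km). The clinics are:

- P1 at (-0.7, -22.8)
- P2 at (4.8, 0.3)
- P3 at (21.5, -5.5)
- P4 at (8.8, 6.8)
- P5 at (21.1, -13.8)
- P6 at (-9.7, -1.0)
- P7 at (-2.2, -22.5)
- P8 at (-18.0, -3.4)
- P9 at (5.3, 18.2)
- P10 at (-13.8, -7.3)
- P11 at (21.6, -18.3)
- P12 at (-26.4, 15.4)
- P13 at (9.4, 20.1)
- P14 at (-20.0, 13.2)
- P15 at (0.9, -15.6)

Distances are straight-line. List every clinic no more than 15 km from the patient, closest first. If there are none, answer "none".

Distances from (-8.7, 7.4):
P1: √((8.0)² + (-30.2)²) = √(64.000 + 912.040) = 31.2 km
P2: √((13.5)² + (-7.1)²) = √(182.250 + 50.410) = 15.3 km
P3: √((30.2)² + (-12.9)²) = √(912.040 + 166.410) = 32.8 km
P4: √((17.5)² + (-0.6)²) = √(306.250 + 0.360) = 17.5 km
P5: √((29.8)² + (-21.2)²) = √(888.040 + 449.440) = 36.6 km
P6: √((-1.0)² + (-8.4)²) = √(1.000 + 70.560) = 8.5 km
P7: √((6.5)² + (-29.9)²) = √(42.250 + 894.010) = 30.6 km
P8: √((-9.3)² + (-10.8)²) = √(86.490 + 116.640) = 14.3 km
P9: √((14.0)² + (10.8)²) = √(196.000 + 116.640) = 17.7 km
P10: √((-5.1)² + (-14.7)²) = √(26.010 + 216.090) = 15.6 km
P11: √((30.3)² + (-25.7)²) = √(918.090 + 660.490) = 39.7 km
P12: √((-17.7)² + (8.0)²) = √(313.290 + 64.000) = 19.4 km
P13: √((18.1)² + (12.7)²) = √(327.610 + 161.290) = 22.1 km
P14: √((-11.3)² + (5.8)²) = √(127.690 + 33.640) = 12.7 km
P15: √((9.6)² + (-23.0)²) = √(92.160 + 529.000) = 24.9 km
Threshold 15 km: P6 (8.5 km), P14 (12.7 km), P8 (14.3 km) are within range.

P6, P14, P8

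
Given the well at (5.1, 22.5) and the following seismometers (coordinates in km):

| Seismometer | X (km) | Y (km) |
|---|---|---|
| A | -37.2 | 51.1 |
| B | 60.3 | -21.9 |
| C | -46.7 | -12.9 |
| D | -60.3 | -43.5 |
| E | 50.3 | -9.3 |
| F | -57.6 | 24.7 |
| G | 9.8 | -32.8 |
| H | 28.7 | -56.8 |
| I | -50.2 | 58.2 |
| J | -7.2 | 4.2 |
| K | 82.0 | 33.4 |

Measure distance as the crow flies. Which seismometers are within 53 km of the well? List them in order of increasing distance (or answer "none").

J, A

Distances from (5.1, 22.5):
A: 51.061 km
B: 70.841 km
C: 62.741 km
D: 92.915 km
E: 55.266 km
F: 62.739 km
G: 55.499 km
H: 82.737 km
I: 65.822 km
J: 22.049 km
K: 77.669 km
Threshold 53 km: J (22.049 km), A (51.061 km) are within range.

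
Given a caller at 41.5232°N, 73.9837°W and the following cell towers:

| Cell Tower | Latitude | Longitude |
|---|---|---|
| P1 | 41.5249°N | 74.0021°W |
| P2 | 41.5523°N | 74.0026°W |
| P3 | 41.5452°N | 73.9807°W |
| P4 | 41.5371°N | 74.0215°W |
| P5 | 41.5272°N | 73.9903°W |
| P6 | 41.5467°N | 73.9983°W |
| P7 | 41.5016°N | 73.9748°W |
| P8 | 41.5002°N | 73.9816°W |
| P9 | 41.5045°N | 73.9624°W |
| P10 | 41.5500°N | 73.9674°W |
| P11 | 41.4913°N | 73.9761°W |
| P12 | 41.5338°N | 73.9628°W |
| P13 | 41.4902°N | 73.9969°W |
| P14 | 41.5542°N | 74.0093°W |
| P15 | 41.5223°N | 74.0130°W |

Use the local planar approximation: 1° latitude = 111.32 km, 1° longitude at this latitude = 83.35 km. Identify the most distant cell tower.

Distances from 41.5232°N, 73.9837°W:
P1: √((0.0017·111.32)² + (-0.0184·83.35)²) = √(0.035813 + 2.352052) = 1.5453 km
P2: √((0.0291·111.32)² + (-0.0189·83.35)²) = √(10.493790 + 2.481617) = 3.6021 km
P3: √((0.0220·111.32)² + (0.0030·83.35)²) = √(5.997797 + 0.062525) = 2.4618 km
P4: √((0.0139·111.32)² + (-0.0378·83.35)²) = √(2.394286 + 9.926469) = 3.5101 km
P5: √((0.0040·111.32)² + (-0.0066·83.35)²) = √(0.198274 + 0.302621) = 0.7077 km
P6: √((0.0235·111.32)² + (-0.0146·83.35)²) = √(6.843561 + 1.480870) = 2.8852 km
P7: √((-0.0216·111.32)² + (0.0089·83.35)²) = √(5.781678 + 0.550289) = 2.5163 km
P8: √((-0.0230·111.32)² + (0.0021·83.35)²) = √(6.555443 + 0.030637) = 2.5663 km
P9: √((-0.0187·111.32)² + (0.0213·83.35)²) = √(4.333408 + 3.151885) = 2.7359 km
P10: √((0.0268·111.32)² + (0.0163·83.35)²) = √(8.900532 + 1.845808) = 3.2782 km
P11: √((-0.0319·111.32)² + (0.0076·83.35)²) = √(12.610368 + 0.401272) = 3.6072 km
P12: √((0.0106·111.32)² + (0.0209·83.35)²) = √(1.392381 + 3.034616) = 2.1040 km
P13: √((-0.0330·111.32)² + (-0.0132·83.35)²) = √(13.495043 + 1.210484) = 3.8348 km
P14: √((0.0310·111.32)² + (-0.0256·83.35)²) = √(11.908849 + 4.552932) = 4.0573 km
P15: √((-0.0009·111.32)² + (-0.0293·83.35)²) = √(0.010038 + 5.964121) = 2.4442 km
Maximum: P14 at 4.0573 km.

P14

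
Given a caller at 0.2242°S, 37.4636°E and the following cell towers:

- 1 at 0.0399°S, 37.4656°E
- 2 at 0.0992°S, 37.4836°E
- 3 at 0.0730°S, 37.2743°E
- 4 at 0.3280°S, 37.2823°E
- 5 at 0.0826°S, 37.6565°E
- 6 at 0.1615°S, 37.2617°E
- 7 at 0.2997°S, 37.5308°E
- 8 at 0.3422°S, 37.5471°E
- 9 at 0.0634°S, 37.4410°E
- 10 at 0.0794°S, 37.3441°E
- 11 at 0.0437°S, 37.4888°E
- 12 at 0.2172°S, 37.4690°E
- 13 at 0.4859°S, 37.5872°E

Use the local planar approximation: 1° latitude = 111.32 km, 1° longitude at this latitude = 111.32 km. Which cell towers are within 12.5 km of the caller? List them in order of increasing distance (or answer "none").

Distances from 0.2242°S, 37.4636°E:
1: 20.5175 km
2: 14.0920 km
3: 26.9698 km
4: 23.2561 km
5: 26.6381 km
6: 23.5343 km
7: 11.2516 km
8: 16.0919 km
9: 18.0762 km
10: 20.8995 km
11: 20.2881 km
12: 0.9842 km
13: 32.2182 km
Threshold 12.5 km: 12 (0.9842 km), 7 (11.2516 km) are within range.

12, 7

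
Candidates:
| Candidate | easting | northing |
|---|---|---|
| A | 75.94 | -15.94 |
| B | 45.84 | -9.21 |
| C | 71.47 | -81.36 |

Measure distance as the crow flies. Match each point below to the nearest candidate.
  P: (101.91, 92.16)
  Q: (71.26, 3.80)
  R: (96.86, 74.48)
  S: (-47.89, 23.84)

P at (101.91, 92.16):
  A: 111.18
  B: 115.84
  C: 176.17
  → nearest: A (111.18)
Q at (71.26, 3.80):
  A: 20.29
  B: 28.56
  C: 85.16
  → nearest: A (20.29)
R at (96.86, 74.48):
  A: 92.81
  B: 98.02
  C: 157.89
  → nearest: A (92.81)
S at (-47.89, 23.84):
  A: 130.06
  B: 99.39
  C: 159.10
  → nearest: B (99.39)

P→A; Q→A; R→A; S→B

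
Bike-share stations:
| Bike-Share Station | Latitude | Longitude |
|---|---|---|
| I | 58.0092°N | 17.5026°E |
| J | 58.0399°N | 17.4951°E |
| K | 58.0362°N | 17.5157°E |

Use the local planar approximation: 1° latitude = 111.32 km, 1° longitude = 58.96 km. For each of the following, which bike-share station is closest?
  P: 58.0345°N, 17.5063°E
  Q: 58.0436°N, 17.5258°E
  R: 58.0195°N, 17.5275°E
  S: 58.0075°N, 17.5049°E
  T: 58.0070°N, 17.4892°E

P→K; Q→K; R→I; S→I; T→I

P at 58.0345°N, 17.5063°E:
  I: √((-0.0253·111.32)² + (-0.0037·58.96)²) = √(7.932086 + 0.047590) = 2.8248 km
  J: √((0.0054·111.32)² + (-0.0112·58.96)²) = √(0.361355 + 0.436065) = 0.8930 km
  K: √((0.0017·111.32)² + (0.0094·58.96)²) = √(0.035813 + 0.307164) = 0.5856 km
  → nearest: K (0.5856 km)
Q at 58.0436°N, 17.5258°E:
  I: √((-0.0344·111.32)² + (-0.0232·58.96)²) = √(14.664366 + 1.871074) = 4.0664 km
  J: √((-0.0037·111.32)² + (-0.0307·58.96)²) = √(0.169648 + 3.276361) = 1.8563 km
  K: √((-0.0074·111.32)² + (-0.0101·58.96)²) = √(0.678594 + 0.354615) = 1.0165 km
  → nearest: K (1.0165 km)
R at 58.0195°N, 17.5275°E:
  I: √((-0.0103·111.32)² + (-0.0249·58.96)²) = √(1.314682 + 2.155329) = 1.8628 km
  J: √((0.0204·111.32)² + (-0.0324·58.96)²) = √(5.157114 + 3.649261) = 2.9676 km
  K: √((0.0167·111.32)² + (-0.0118·58.96)²) = √(3.456045 + 0.484037) = 1.9850 km
  → nearest: I (1.8628 km)
S at 58.0075°N, 17.5049°E:
  I: √((0.0017·111.32)² + (-0.0023·58.96)²) = √(0.035813 + 0.018390) = 0.2328 km
  J: √((0.0324·111.32)² + (-0.0098·58.96)²) = √(13.008775 + 0.333862) = 3.6528 km
  K: √((0.0287·111.32)² + (0.0108·58.96)²) = √(10.207284 + 0.405473) = 3.2577 km
  → nearest: I (0.2328 km)
T at 58.0070°N, 17.4892°E:
  I: √((0.0022·111.32)² + (0.0134·58.96)²) = √(0.059978 + 0.624201) = 0.8272 km
  J: √((0.0329·111.32)² + (0.0059·58.96)²) = √(13.413379 + 0.121009) = 3.6789 km
  K: √((0.0292·111.32)² + (0.0265·58.96)²) = √(10.566036 + 2.441219) = 3.6066 km
  → nearest: I (0.8272 km)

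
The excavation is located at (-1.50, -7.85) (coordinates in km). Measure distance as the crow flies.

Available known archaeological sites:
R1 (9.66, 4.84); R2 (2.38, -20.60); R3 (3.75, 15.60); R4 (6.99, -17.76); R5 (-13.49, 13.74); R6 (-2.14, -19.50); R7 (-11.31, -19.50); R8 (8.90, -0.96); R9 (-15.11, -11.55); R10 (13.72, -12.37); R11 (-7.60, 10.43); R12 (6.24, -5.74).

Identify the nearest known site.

R12

Distances from (-1.50, -7.85):
R1: 16.90 km
R2: 13.33 km
R3: 24.03 km
R4: 13.05 km
R5: 24.70 km
R6: 11.67 km
R7: 15.23 km
R8: 12.48 km
R9: 14.10 km
R10: 15.88 km
R11: 19.27 km
R12: 8.02 km
Minimum: R12 at 8.02 km.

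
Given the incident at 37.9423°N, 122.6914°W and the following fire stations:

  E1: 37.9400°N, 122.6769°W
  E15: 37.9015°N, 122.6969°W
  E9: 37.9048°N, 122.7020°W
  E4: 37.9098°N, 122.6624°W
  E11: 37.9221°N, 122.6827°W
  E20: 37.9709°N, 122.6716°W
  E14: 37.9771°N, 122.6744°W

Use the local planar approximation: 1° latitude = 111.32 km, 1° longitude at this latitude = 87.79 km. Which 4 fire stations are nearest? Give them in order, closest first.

Distances from 37.9423°N, 122.6914°W:
E1: 1.2984 km
E15: 4.5674 km
E9: 4.2770 km
E4: 4.4239 km
E11: 2.3748 km
E20: 3.6274 km
E14: 4.1515 km
Sorted: E1 (1.2984 km) < E11 (2.3748 km) < E20 (3.6274 km) < E14 (4.1515 km) < E9 (4.2770 km) < E4 (4.4239 km) < …

E1, E11, E20, E14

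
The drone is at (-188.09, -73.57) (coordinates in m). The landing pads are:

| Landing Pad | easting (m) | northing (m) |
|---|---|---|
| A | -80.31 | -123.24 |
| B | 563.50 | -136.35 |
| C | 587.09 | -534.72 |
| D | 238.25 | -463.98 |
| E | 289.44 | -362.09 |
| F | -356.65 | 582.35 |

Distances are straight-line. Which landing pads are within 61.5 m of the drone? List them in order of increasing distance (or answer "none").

none

Distances from (-188.09, -73.57):
A: √((107.78)² + (-49.67)²) = √(11616.5284 + 2467.1089) = 118.67 m
B: √((751.59)² + (-62.78)²) = √(564887.5281 + 3941.3284) = 754.21 m
C: √((775.18)² + (-461.15)²) = √(600904.0324 + 212659.3225) = 901.98 m
D: √((426.34)² + (-390.41)²) = √(181765.7956 + 152419.9681) = 578.09 m
E: √((477.53)² + (-288.52)²) = √(228034.9009 + 83243.7904) = 557.92 m
F: √((-168.56)² + (655.92)²) = √(28412.4736 + 430231.0464) = 677.23 m
Threshold 61.5 m: none within range.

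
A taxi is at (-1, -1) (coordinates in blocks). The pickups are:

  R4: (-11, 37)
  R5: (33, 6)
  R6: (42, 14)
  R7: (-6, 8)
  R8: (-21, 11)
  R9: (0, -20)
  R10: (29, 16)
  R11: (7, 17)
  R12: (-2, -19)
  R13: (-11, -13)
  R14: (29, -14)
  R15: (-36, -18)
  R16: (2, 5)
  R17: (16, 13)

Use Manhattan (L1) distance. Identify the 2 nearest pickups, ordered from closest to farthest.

R16, R7

Distances from (-1, -1):
R4: |-10| + |38| = 10 + 38 = 48 blocks
R5: |34| + |7| = 34 + 7 = 41 blocks
R6: |43| + |15| = 43 + 15 = 58 blocks
R7: |-5| + |9| = 5 + 9 = 14 blocks
R8: |-20| + |12| = 20 + 12 = 32 blocks
R9: |1| + |-19| = 1 + 19 = 20 blocks
R10: |30| + |17| = 30 + 17 = 47 blocks
R11: |8| + |18| = 8 + 18 = 26 blocks
R12: |-1| + |-18| = 1 + 18 = 19 blocks
R13: |-10| + |-12| = 10 + 12 = 22 blocks
R14: |30| + |-13| = 30 + 13 = 43 blocks
R15: |-35| + |-17| = 35 + 17 = 52 blocks
R16: |3| + |6| = 3 + 6 = 9 blocks
R17: |17| + |14| = 17 + 14 = 31 blocks
Sorted: R16 (9 blocks) < R7 (14 blocks) < R12 (19 blocks) < R9 (20 blocks) < …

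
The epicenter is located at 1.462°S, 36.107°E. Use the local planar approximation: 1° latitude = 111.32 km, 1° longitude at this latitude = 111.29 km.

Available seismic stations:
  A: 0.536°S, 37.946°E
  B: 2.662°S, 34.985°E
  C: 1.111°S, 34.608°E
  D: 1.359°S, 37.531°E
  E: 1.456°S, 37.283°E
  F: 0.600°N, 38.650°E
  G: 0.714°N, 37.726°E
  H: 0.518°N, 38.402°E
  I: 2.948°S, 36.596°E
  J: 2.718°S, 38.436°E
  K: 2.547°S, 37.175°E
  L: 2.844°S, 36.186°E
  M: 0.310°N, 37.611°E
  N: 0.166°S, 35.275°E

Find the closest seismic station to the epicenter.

Distances from 1.462°S, 36.107°E:
A: √((0.926·111.32)² + (1.839·111.29)²) = √(10625.96470 + 41886.66113) = 229.156 km
B: √((-1.200·111.32)² + (-1.122·111.29)²) = √(17844.68506 + 15591.86259) = 182.857 km
C: √((0.351·111.32)² + (-1.499·111.29)²) = √(1526.72434 + 27830.15022) = 171.338 km
D: √((0.103·111.32)² + (1.424·111.29)²) = √(131.46824 + 25114.94685) = 158.891 km
E: √((0.006·111.32)² + (1.176·111.29)²) = √(0.44612 + 17128.79960) = 130.879 km
F: √((2.062·111.32)² + (2.543·111.29)²) = √(52689.45631 + 80094.92613) = 364.396 km
G: √((2.176·111.32)² + (1.619·111.29)²) = √(58676.49685 + 32464.29547) = 301.895 km
H: √((1.980·111.32)² + (2.295·111.29)²) = √(48582.15506 + 65234.54905) = 337.367 km
I: √((-1.486·111.32)² + (0.489·111.29)²) = √(27364.27928 + 2961.62456) = 174.143 km
J: √((-1.256·111.32)² + (2.329·111.29)²) = √(19549.05075 + 67181.74218) = 294.501 km
K: √((-1.085·111.32)² + (1.068·111.29)²) = √(14588.33984 + 14127.15760) = 169.456 km
L: √((-1.382·111.32)² + (0.079·111.29)²) = √(23668.05018 + 77.29768) = 154.095 km
M: √((1.772·111.32)² + (1.504·111.29)²) = √(38911.12886 + 28016.11796) = 258.703 km
N: √((1.296·111.32)² + (-0.832·111.29)²) = √(20814.04065 + 8573.51550) = 171.428 km
Minimum: E at 130.879 km.

E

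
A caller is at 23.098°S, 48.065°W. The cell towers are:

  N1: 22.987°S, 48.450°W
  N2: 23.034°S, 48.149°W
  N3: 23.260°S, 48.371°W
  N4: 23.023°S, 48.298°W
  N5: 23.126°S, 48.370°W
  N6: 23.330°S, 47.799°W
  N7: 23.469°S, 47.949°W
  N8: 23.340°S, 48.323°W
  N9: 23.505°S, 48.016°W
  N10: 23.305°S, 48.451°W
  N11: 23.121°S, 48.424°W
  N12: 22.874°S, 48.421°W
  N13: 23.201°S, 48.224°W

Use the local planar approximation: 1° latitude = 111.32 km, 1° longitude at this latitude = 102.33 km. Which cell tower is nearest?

N2

Distances from 23.098°S, 48.065°W:
N1: 41.289 km
N2: 11.164 km
N3: 36.135 km
N4: 25.262 km
N5: 31.366 km
N6: 37.522 km
N7: 42.972 km
N8: 37.719 km
N9: 45.584 km
N10: 45.730 km
N11: 36.826 km
N12: 44.146 km
N13: 19.905 km
Minimum: N2 at 11.164 km.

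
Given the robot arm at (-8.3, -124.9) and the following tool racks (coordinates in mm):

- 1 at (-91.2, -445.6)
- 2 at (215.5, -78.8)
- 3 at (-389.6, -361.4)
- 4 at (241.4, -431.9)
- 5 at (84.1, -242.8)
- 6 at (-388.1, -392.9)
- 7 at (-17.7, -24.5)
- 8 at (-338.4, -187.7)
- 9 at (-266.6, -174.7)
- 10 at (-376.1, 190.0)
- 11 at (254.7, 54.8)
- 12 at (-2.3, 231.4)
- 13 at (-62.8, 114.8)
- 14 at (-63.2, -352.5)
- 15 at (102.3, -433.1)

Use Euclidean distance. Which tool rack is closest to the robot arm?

Distances from (-8.3, -124.9):
1: √((-82.9)² + (-320.7)²) = √(6872.410 + 102848.490) = 331.2 mm
2: √((223.8)² + (46.1)²) = √(50086.440 + 2125.210) = 228.5 mm
3: √((-381.3)² + (-236.5)²) = √(145389.690 + 55932.250) = 448.7 mm
4: √((249.7)² + (-307.0)²) = √(62350.090 + 94249.000) = 395.7 mm
5: √((92.4)² + (-117.9)²) = √(8537.760 + 13900.410) = 149.8 mm
6: √((-379.8)² + (-268.0)²) = √(144248.040 + 71824.000) = 464.8 mm
7: √((-9.4)² + (100.4)²) = √(88.360 + 10080.160) = 100.8 mm
8: √((-330.1)² + (-62.8)²) = √(108966.010 + 3943.840) = 336.0 mm
9: √((-258.3)² + (-49.8)²) = √(66718.890 + 2480.040) = 263.1 mm
10: √((-367.8)² + (314.9)²) = √(135276.840 + 99162.010) = 484.2 mm
11: √((263.0)² + (179.7)²) = √(69169.000 + 32292.090) = 318.5 mm
12: √((6.0)² + (356.3)²) = √(36.000 + 126949.690) = 356.4 mm
13: √((-54.5)² + (239.7)²) = √(2970.250 + 57456.090) = 245.8 mm
14: √((-54.9)² + (-227.6)²) = √(3014.010 + 51801.760) = 234.1 mm
15: √((110.6)² + (-308.2)²) = √(12232.360 + 94987.240) = 327.4 mm
Minimum: 7 at 100.8 mm.

7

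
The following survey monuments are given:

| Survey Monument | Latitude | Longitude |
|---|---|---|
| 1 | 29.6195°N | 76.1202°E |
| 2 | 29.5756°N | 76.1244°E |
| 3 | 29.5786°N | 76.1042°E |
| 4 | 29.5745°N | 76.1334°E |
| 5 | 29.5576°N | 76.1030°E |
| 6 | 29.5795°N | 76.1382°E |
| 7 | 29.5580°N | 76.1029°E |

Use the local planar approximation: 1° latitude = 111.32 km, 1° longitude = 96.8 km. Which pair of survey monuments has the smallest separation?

5 and 7

Pairwise distances:
1–2: 4.9038 km
1–3: 4.8092 km
1–4: 5.1698 km
1–5: 7.0890 km
1–6: 4.7816 km
1–7: 7.0480 km
2–3: 1.9837 km
2–4: 0.8798 km
2–5: 2.8821 km
2–6: 1.4046 km
2–7: 2.8583 km
3–4: 2.8632 km
3–5: 2.3406 km
3–6: 3.2927 km
3–7: 2.2966 km
4–5: 3.4927 km
4–6: 0.7250 km
4–7: 3.4771 km
5–6: 4.1897 km
5–7: 0.0456 km
6–7: 4.1719 km
Closest pair: 5–7 at 0.0456 km.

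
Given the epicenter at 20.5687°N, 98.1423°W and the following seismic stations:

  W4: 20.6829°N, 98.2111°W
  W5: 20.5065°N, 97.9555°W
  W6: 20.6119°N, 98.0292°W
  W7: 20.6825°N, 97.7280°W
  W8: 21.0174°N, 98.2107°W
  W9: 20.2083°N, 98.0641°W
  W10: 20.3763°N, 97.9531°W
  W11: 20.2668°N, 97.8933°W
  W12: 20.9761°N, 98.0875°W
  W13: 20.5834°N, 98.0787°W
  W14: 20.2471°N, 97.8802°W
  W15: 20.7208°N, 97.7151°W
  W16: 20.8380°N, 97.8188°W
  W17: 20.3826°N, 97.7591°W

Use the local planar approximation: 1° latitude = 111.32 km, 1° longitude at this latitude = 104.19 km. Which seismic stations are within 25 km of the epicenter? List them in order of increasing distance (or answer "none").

W13, W6, W4, W5

Distances from 20.5687°N, 98.1423°W:
W4: √((0.1142·111.32)² + (-0.0688·104.19)²) = √(161.613860 + 51.384123) = 14.5945 km
W5: √((-0.0622·111.32)² + (0.1868·104.19)²) = √(47.943216 + 378.796380) = 20.6577 km
W6: √((0.0432·111.32)² + (0.1131·104.19)²) = √(23.126712 + 138.860040) = 12.7274 km
W7: √((0.1138·111.32)² + (0.4143·104.19)²) = √(160.483697 + 1863.296390) = 44.9864 km
W8: √((0.4487·111.32)² + (-0.0684·104.19)²) = √(2494.930972 + 50.788371) = 50.4551 km
W9: √((-0.3604·111.32)² + (0.0782·104.19)²) = √(1609.592575 + 66.384331) = 40.9387 km
W10: √((-0.1924·111.32)² + (0.1892·104.19)²) = √(458.729353 + 388.592434) = 29.1088 km
W11: √((-0.3019·111.32)² + (0.2490·104.19)²) = √(1129.464594 + 673.055334) = 42.4561 km
W12: √((0.4074·111.32)² + (0.0548·104.19)²) = √(2056.782861 + 32.599669) = 45.7098 km
W13: √((0.0147·111.32)² + (0.0636·104.19)²) = √(2.677818 + 43.910290) = 6.8255 km
W14: √((-0.3216·111.32)² + (0.2621·104.19)²) = √(1281.676659 + 745.737733) = 45.0268 km
W15: √((0.1521·111.32)² + (0.4272·104.19)²) = √(286.684903 + 1981.137251) = 47.6217 km
W16: √((0.2693·111.32)² + (0.3235·104.19)²) = √(898.709023 + 1136.058371) = 45.1084 km
W17: √((-0.1861·111.32)² + (0.3832·104.19)²) = √(429.179670 + 1594.054174) = 44.9804 km
Threshold 25 km: W13 (6.8255 km), W6 (12.7274 km), W4 (14.5945 km), W5 (20.6577 km) are within range.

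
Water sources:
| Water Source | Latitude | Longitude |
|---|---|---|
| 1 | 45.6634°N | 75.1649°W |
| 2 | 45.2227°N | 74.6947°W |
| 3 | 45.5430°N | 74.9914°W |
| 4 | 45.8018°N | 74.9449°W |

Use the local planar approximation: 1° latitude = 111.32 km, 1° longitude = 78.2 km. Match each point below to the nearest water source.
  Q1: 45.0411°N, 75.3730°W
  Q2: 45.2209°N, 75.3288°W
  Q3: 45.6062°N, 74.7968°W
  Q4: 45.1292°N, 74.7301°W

Q1→2; Q2→3; Q3→3; Q4→2

Q1 at 45.0411°N, 75.3730°W:
  1: √((0.6223·111.32)² + (0.2081·78.2)²) = √(4798.947483 + 264.824198) = 71.1602 km
  2: √((0.1816·111.32)² + (0.6783·78.2)²) = √(408.675012 + 2813.566214) = 56.7648 km
  3: √((0.5019·111.32)² + (0.3816·78.2)²) = √(3121.625406 + 890.492443) = 63.3413 km
  4: √((0.7607·111.32)² + (0.4281·78.2)²) = √(7170.892762 + 1120.737650) = 91.0584 km
  → nearest: 2 (56.7648 km)
Q2 at 45.2209°N, 75.3288°W:
  1: √((0.4425·111.32)² + (0.1639·78.2)²) = √(2426.458933 + 164.274976) = 50.8993 km
  2: √((0.0018·111.32)² + (0.6341·78.2)²) = √(0.040151 + 2458.832883) = 49.5870 km
  3: √((0.3221·111.32)² + (0.3374·78.2)²) = √(1285.665070 + 696.151339) = 44.5176 km
  4: √((0.5809·111.32)² + (0.3839·78.2)²) = √(4181.664138 + 901.259240) = 71.2946 km
  → nearest: 3 (44.5176 km)
Q3 at 45.6062°N, 74.7968°W:
  1: √((0.0572·111.32)² + (-0.3681·78.2)²) = √(40.545107 + 828.600405) = 29.4813 km
  2: √((-0.3835·111.32)² + (0.1021·78.2)²) = √(1822.540265 + 63.747769) = 43.4314 km
  3: √((-0.0632·111.32)² + (-0.1946·78.2)²) = √(49.497191 + 231.579002) = 16.7653 km
  4: √((0.1956·111.32)² + (-0.1481·78.2)²) = √(474.115437 + 134.129289) = 24.6626 km
  → nearest: 3 (16.7653 km)
Q4 at 45.1292°N, 74.7301°W:
  1: √((0.5342·111.32)² + (-0.4348·78.2)²) = √(3536.341216 + 1156.092482) = 68.5013 km
  2: √((0.0935·111.32)² + (0.0354·78.2)²) = √(108.335207 + 7.663374) = 10.7703 km
  3: √((0.4138·111.32)² + (-0.2613·78.2)²) = √(2121.911996 + 417.534461) = 50.3929 km
  4: √((0.6726·111.32)² + (-0.2148·78.2)²) = √(5606.090718 + 282.151303) = 76.7349 km
  → nearest: 2 (10.7703 km)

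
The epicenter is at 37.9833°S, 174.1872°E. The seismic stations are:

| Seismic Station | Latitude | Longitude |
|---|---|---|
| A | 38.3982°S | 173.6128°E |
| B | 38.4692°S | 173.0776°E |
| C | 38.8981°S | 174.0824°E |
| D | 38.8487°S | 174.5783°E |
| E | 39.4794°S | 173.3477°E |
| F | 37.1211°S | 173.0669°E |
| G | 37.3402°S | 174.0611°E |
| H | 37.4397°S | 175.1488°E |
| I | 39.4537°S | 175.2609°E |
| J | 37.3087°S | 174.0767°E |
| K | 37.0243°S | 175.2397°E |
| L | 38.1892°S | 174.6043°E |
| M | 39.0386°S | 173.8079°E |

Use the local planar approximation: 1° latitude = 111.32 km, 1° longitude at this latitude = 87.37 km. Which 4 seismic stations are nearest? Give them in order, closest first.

Distances from 37.9833°S, 174.1872°E:
A: √((-0.4149·111.32)² + (-0.5744·87.37)²) = √(2133.208301 + 2518.567146) = 68.2039 km
B: √((-0.4859·111.32)² + (-1.1096·87.37)²) = √(2925.770074 + 9398.478831) = 111.0146 km
C: √((-0.9148·111.32)² + (-0.1048·87.37)²) = √(10370.476392 + 83.839221) = 102.2463 km
D: √((-0.8654·111.32)² + (0.3911·87.37)²) = √(9280.688093 + 1167.616715) = 102.2169 km
E: √((-1.4961·111.32)² + (-0.8395·87.37)²) = √(27737.520818 + 5379.799279) = 181.9816 km
F: √((0.8622·111.32)² + (-1.1203·87.37)²) = √(9212.180364 + 9580.614010) = 137.0868 km
G: √((0.6431·111.32)² + (-0.1261·87.37)²) = √(5125.112637 + 121.382155) = 72.4327 km
H: √((0.5436·111.32)² + (0.9616·87.37)²) = √(3661.889976 + 7058.518881) = 103.5394 km
I: √((-1.4704·111.32)² + (1.0737·87.37)²) = √(26792.755654 + 8800.160188) = 188.6608 km
J: √((0.6746·111.32)² + (-0.1105·87.37)²) = √(5639.480107 + 93.207150) = 75.7145 km
K: √((0.9590·111.32)² + (1.0525·87.37)²) = √(11396.817915 + 8456.076055) = 140.9003 km
L: √((-0.2059·111.32)² + (0.4171·87.37)²) = √(525.362523 + 1328.021332) = 43.0509 km
M: √((-1.0553·111.32)² + (-0.3793·87.37)²) = √(13800.609636 + 1098.222550) = 122.0608 km
Sorted: L (43.0509 km) < A (68.2039 km) < G (72.4327 km) < J (75.7145 km) < D (102.2169 km) < C (102.2463 km) < …

L, A, G, J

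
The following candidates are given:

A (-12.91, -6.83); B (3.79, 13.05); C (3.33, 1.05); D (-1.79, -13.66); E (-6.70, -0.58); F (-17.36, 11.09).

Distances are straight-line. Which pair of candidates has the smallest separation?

Pairwise distances:
A–B: 25.96
A–C: 18.05
A–D: 13.05
A–E: 8.81
A–F: 18.46
B–C: 12.01
B–D: 27.29
B–E: 17.20
B–F: 21.24
C–D: 15.58
C–E: 10.16
C–F: 23.00
D–E: 13.97
D–F: 29.24
E–F: 15.81
Closest pair: A–E at 8.81.

A and E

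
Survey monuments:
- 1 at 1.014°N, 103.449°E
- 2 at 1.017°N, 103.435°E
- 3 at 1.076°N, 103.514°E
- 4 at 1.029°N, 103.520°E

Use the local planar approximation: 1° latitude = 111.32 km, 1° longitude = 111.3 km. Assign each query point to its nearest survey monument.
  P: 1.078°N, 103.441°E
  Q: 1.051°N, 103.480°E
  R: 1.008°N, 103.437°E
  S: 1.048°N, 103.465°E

P→2; Q→3; R→2; S→1

P at 1.078°N, 103.441°E:
  1: √((-0.064·111.32)² + (0.008·111.3)²) = √(50.75822 + 0.79281) = 7.180 km
  2: √((-0.061·111.32)² + (-0.006·111.3)²) = √(46.11116 + 0.44596) = 6.823 km
  3: √((-0.002·111.32)² + (0.073·111.3)²) = √(0.04957 + 66.01400) = 8.128 km
  4: √((-0.049·111.32)² + (0.079·111.3)²) = √(29.75353 + 77.31157) = 10.347 km
  → nearest: 2 (6.823 km)
Q at 1.051°N, 103.480°E:
  1: √((-0.037·111.32)² + (-0.031·111.3)²) = √(16.96484 + 11.90457) = 5.373 km
  2: √((-0.034·111.32)² + (-0.045·111.3)²) = √(14.32532 + 25.08507) = 6.278 km
  3: √((0.025·111.32)² + (0.034·111.3)²) = √(7.74509 + 14.32017) = 4.697 km
  4: √((-0.022·111.32)² + (0.040·111.3)²) = √(5.99780 + 19.82030) = 5.081 km
  → nearest: 3 (4.697 km)
R at 1.008°N, 103.437°E:
  1: √((0.006·111.32)² + (0.012·111.3)²) = √(0.44612 + 1.78383) = 1.493 km
  2: √((0.009·111.32)² + (-0.002·111.3)²) = √(1.00376 + 0.04955) = 1.026 km
  3: √((0.068·111.32)² + (0.077·111.3)²) = √(57.30127 + 73.44661) = 11.435 km
  4: √((0.021·111.32)² + (0.083·111.3)²) = √(5.46493 + 85.33880) = 9.529 km
  → nearest: 2 (1.026 km)
S at 1.048°N, 103.465°E:
  1: √((-0.034·111.32)² + (-0.016·111.3)²) = √(14.32532 + 3.17125) = 4.183 km
  2: √((-0.031·111.32)² + (-0.030·111.3)²) = √(11.90885 + 11.14892) = 4.802 km
  3: √((0.028·111.32)² + (0.049·111.3)²) = √(9.71544 + 29.74284) = 6.282 km
  4: √((-0.019·111.32)² + (0.055·111.3)²) = √(4.47356 + 37.47276) = 6.477 km
  → nearest: 1 (4.183 km)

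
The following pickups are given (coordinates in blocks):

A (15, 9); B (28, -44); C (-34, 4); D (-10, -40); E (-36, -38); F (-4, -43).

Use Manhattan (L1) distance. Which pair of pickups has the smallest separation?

D and F

Pairwise distances:
D–F: 9 blocks
D–E: 28 blocks
B–F: 33 blocks
E–F: 37 blocks
B–D: 42 blocks
C–E: 44 blocks
A–C: 54 blocks
A–B: 66 blocks
C–D: 68 blocks
B–E: 70 blocks
A–F: 71 blocks
A–D: 74 blocks
C–F: 77 blocks
A–E: 98 blocks
B–C: 110 blocks
Closest pair: D–F at 9 blocks.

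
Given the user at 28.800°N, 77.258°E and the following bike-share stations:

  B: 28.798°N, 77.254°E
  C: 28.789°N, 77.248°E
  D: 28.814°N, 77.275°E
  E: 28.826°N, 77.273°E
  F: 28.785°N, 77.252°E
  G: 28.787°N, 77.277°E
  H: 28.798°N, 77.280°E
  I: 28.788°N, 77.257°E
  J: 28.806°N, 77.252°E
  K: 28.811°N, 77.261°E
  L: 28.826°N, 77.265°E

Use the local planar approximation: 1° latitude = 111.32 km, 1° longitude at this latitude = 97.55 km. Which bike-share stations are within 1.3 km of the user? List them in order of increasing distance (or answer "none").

B, J, K

Distances from 28.800°N, 77.258°E:
B: 0.449 km
C: 1.566 km
D: 2.276 km
E: 3.243 km
F: 1.769 km
G: 2.351 km
H: 2.158 km
I: 1.339 km
J: 0.888 km
K: 1.259 km
L: 2.974 km
Threshold 1.3 km: B (0.449 km), J (0.888 km), K (1.259 km) are within range.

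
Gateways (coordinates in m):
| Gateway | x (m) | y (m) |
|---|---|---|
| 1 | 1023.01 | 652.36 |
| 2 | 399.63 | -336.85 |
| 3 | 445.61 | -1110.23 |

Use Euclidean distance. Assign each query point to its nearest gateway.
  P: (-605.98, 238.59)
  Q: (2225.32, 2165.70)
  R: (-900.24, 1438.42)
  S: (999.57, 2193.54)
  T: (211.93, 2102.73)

P→2; Q→1; R→1; S→1; T→1

P at (-605.98, 238.59):
  1: 1680.72 m
  2: 1158.61 m
  3: 1710.31 m
  → nearest: 2 (1158.61 m)
Q at (2225.32, 2165.70):
  1: 1932.81 m
  2: 3097.73 m
  3: 3728.15 m
  → nearest: 1 (1932.81 m)
R at (-900.24, 1438.42):
  1: 2077.69 m
  2: 2200.28 m
  3: 2882.17 m
  → nearest: 1 (2077.69 m)
S at (999.57, 2193.54):
  1: 1541.36 m
  2: 2600.54 m
  3: 3349.89 m
  → nearest: 1 (1541.36 m)
T at (211.93, 2102.73):
  1: 1661.75 m
  2: 2446.79 m
  3: 3221.45 m
  → nearest: 1 (1661.75 m)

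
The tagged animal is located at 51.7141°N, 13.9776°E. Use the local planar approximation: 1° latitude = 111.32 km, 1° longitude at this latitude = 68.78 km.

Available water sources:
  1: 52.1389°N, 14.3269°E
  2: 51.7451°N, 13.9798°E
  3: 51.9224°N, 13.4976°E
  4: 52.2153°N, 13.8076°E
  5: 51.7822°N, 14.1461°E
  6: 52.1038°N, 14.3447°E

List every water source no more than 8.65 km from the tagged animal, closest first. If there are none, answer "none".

2

Distances from 51.7141°N, 13.9776°E:
1: 53.0417 km
2: 3.4542 km
3: 40.3439 km
4: 57.0056 km
5: 13.8486 km
6: 50.1943 km
Threshold 8.65 km: 2 (3.4542 km) is within range.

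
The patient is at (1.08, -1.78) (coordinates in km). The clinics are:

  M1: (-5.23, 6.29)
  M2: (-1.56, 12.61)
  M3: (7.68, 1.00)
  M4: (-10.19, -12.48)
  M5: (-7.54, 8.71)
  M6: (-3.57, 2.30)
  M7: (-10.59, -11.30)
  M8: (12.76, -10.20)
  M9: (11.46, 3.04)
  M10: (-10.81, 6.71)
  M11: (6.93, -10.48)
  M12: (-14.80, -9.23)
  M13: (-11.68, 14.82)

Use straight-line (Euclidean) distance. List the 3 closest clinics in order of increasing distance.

Distances from (1.08, -1.78):
M1: √((-6.31)² + (8.07)²) = √(39.8161 + 65.1249) = 10.24 km
M2: √((-2.64)² + (14.39)²) = √(6.9696 + 207.0721) = 14.63 km
M3: √((6.60)² + (2.78)²) = √(43.5600 + 7.7284) = 7.16 km
M4: √((-11.27)² + (-10.70)²) = √(127.0129 + 114.4900) = 15.54 km
M5: √((-8.62)² + (10.49)²) = √(74.3044 + 110.0401) = 13.58 km
M6: √((-4.65)² + (4.08)²) = √(21.6225 + 16.6464) = 6.19 km
M7: √((-11.67)² + (-9.52)²) = √(136.1889 + 90.6304) = 15.06 km
M8: √((11.68)² + (-8.42)²) = √(136.4224 + 70.8964) = 14.40 km
M9: √((10.38)² + (4.82)²) = √(107.7444 + 23.2324) = 11.44 km
M10: √((-11.89)² + (8.49)²) = √(141.3721 + 72.0801) = 14.61 km
M11: √((5.85)² + (-8.70)²) = √(34.2225 + 75.6900) = 10.48 km
M12: √((-15.88)² + (-7.45)²) = √(252.1744 + 55.5025) = 17.54 km
M13: √((-12.76)² + (16.60)²) = √(162.8176 + 275.5600) = 20.94 km
Sorted: M6 (6.19 km) < M3 (7.16 km) < M1 (10.24 km) < M11 (10.48 km) < M9 (11.44 km) < …

M6, M3, M1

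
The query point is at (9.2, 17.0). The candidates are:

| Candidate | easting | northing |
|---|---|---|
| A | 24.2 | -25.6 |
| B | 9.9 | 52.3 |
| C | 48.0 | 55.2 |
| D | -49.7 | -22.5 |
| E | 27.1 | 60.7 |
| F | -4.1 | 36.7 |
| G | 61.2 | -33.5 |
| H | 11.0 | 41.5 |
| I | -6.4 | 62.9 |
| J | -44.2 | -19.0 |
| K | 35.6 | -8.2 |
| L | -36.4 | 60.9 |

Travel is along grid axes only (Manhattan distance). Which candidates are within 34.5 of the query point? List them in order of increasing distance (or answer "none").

H, F

Distances from (9.2, 17.0):
A: |15.0| + |-42.6| = 15.0 + 42.6 = 57.6
B: |0.7| + |35.3| = 0.7 + 35.3 = 36.0
C: |38.8| + |38.2| = 38.8 + 38.2 = 77.0
D: |-58.9| + |-39.5| = 58.9 + 39.5 = 98.4
E: |17.9| + |43.7| = 17.9 + 43.7 = 61.6
F: |-13.3| + |19.7| = 13.3 + 19.7 = 33.0
G: |52.0| + |-50.5| = 52.0 + 50.5 = 102.5
H: |1.8| + |24.5| = 1.8 + 24.5 = 26.3
I: |-15.6| + |45.9| = 15.6 + 45.9 = 61.5
J: |-53.4| + |-36.0| = 53.4 + 36.0 = 89.4
K: |26.4| + |-25.2| = 26.4 + 25.2 = 51.6
L: |-45.6| + |43.9| = 45.6 + 43.9 = 89.5
Threshold 34.5: H (26.3), F (33.0) are within range.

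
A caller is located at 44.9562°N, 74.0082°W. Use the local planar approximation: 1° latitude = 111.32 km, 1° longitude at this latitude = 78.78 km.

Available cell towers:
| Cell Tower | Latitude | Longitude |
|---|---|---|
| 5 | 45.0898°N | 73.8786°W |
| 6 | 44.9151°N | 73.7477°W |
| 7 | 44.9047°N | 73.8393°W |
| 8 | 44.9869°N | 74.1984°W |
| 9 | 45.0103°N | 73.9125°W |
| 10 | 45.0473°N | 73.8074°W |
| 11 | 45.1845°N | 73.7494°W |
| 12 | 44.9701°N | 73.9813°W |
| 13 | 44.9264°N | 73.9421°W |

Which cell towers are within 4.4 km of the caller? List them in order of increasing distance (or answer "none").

12

Distances from 44.9562°N, 74.0082°W:
5: 18.0396 km
6: 21.0260 km
7: 14.4884 km
8: 15.3687 km
9: 9.6493 km
10: 18.7906 km
11: 32.5818 km
12: 2.6240 km
13: 6.1742 km
Threshold 4.4 km: 12 (2.6240 km) is within range.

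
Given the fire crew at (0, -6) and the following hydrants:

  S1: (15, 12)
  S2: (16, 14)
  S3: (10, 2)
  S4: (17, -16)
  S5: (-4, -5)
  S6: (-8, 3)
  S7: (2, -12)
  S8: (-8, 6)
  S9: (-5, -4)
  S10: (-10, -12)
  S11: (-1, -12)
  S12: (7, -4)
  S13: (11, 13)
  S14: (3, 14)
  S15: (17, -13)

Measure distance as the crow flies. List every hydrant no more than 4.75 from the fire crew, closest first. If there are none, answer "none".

S5

Distances from (0, -6):
S1: 23.4
S2: 25.6
S3: 12.8
S4: 19.7
S5: 4.1
S6: 12.0
S7: 6.3
S8: 14.4
S9: 5.4
S10: 11.7
S11: 6.1
S12: 7.3
S13: 22.0
S14: 20.2
S15: 18.4
Threshold 4.75: S5 (4.1) is within range.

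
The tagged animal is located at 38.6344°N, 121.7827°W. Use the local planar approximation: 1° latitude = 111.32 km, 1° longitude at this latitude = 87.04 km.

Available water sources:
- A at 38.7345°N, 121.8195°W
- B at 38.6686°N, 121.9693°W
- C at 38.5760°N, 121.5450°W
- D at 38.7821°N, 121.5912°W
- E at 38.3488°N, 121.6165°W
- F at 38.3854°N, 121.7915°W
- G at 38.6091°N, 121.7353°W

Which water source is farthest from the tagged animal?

E

Distances from 38.6344°N, 121.7827°W:
A: 11.5944 km
B: 16.6819 km
C: 21.6868 km
D: 23.4129 km
E: 34.9294 km
F: 27.7293 km
G: 4.9953 km
Maximum: E at 34.9294 km.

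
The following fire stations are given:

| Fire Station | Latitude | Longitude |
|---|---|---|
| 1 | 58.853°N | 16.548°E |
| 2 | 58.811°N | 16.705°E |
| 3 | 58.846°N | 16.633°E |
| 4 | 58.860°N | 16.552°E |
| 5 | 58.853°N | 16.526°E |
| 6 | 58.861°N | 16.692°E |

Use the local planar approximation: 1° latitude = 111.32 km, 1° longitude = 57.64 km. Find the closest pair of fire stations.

1 and 4

Pairwise distances:
1–2: 10.186 km
1–3: 4.961 km
1–4: 0.813 km
1–5: 1.268 km
1–6: 8.348 km
2–3: 5.692 km
2–4: 10.370 km
2–5: 11.327 km
2–6: 5.616 km
3–4: 4.922 km
3–5: 6.217 km
3–6: 3.789 km
4–5: 1.689 km
4–6: 8.070 km
5–6: 9.610 km
Closest pair: 1–4 at 0.813 km.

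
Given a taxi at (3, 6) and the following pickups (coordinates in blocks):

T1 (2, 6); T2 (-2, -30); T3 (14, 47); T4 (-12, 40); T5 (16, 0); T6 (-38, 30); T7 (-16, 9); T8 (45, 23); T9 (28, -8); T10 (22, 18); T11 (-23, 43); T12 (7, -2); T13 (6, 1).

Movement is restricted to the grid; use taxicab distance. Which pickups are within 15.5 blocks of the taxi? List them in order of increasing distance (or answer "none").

Distances from (3, 6):
T1: |-1| + |0| = 1 + 0 = 1 blocks
T2: |-5| + |-36| = 5 + 36 = 41 blocks
T3: |11| + |41| = 11 + 41 = 52 blocks
T4: |-15| + |34| = 15 + 34 = 49 blocks
T5: |13| + |-6| = 13 + 6 = 19 blocks
T6: |-41| + |24| = 41 + 24 = 65 blocks
T7: |-19| + |3| = 19 + 3 = 22 blocks
T8: |42| + |17| = 42 + 17 = 59 blocks
T9: |25| + |-14| = 25 + 14 = 39 blocks
T10: |19| + |12| = 19 + 12 = 31 blocks
T11: |-26| + |37| = 26 + 37 = 63 blocks
T12: |4| + |-8| = 4 + 8 = 12 blocks
T13: |3| + |-5| = 3 + 5 = 8 blocks
Threshold 15.5 blocks: T1 (1 blocks), T13 (8 blocks), T12 (12 blocks) are within range.

T1, T13, T12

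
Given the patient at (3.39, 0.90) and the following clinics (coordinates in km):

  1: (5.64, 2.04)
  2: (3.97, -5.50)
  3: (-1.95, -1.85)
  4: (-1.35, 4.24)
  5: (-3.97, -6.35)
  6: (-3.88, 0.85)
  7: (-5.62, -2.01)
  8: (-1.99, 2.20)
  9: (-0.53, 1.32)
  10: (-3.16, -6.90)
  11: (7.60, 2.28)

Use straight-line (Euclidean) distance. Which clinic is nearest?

Distances from (3.39, 0.90):
1: √((2.25)² + (1.14)²) = √(5.0625 + 1.2996) = 2.52 km
2: √((0.58)² + (-6.40)²) = √(0.3364 + 40.9600) = 6.43 km
3: √((-5.34)² + (-2.75)²) = √(28.5156 + 7.5625) = 6.01 km
4: √((-4.74)² + (3.34)²) = √(22.4676 + 11.1556) = 5.80 km
5: √((-7.36)² + (-7.25)²) = √(54.1696 + 52.5625) = 10.33 km
6: √((-7.27)² + (-0.05)²) = √(52.8529 + 0.0025) = 7.27 km
7: √((-9.01)² + (-2.91)²) = √(81.1801 + 8.4681) = 9.47 km
8: √((-5.38)² + (1.30)²) = √(28.9444 + 1.6900) = 5.53 km
9: √((-3.92)² + (0.42)²) = √(15.3664 + 0.1764) = 3.94 km
10: √((-6.55)² + (-7.80)²) = √(42.9025 + 60.8400) = 10.19 km
11: √((4.21)² + (1.38)²) = √(17.7241 + 1.9044) = 4.43 km
Minimum: 1 at 2.52 km.

1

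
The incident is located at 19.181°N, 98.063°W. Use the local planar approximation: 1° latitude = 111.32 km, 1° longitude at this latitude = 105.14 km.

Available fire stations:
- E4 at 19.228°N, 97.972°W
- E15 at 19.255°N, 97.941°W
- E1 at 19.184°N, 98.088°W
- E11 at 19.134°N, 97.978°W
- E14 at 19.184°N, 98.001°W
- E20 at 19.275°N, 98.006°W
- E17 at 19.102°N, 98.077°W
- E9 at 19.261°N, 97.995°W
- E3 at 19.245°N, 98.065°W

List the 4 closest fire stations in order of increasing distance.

Distances from 19.181°N, 98.063°W:
E4: 10.905 km
E15: 15.244 km
E1: 2.650 km
E11: 10.356 km
E14: 6.527 km
E20: 12.059 km
E17: 8.917 km
E9: 11.420 km
E3: 7.128 km
Sorted: E1 (2.650 km) < E14 (6.527 km) < E3 (7.128 km) < E17 (8.917 km) < E11 (10.356 km) < E4 (10.905 km) < …

E1, E14, E3, E17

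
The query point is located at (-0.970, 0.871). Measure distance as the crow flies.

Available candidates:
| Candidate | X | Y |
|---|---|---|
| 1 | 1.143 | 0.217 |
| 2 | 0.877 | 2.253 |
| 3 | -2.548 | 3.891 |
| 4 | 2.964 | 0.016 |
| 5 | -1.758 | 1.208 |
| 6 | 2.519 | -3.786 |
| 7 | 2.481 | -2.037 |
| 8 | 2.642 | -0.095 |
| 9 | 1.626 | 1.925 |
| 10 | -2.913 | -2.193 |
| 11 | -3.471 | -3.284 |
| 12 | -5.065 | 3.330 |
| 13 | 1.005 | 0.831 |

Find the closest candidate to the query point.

5

Distances from (-0.970, 0.871):
1: √((2.113)² + (-0.654)²) = √(4.46477 + 0.42772) = 2.212
2: √((1.847)² + (1.382)²) = √(3.41141 + 1.90992) = 2.307
3: √((-1.578)² + (3.020)²) = √(2.49008 + 9.12040) = 3.407
4: √((3.934)² + (-0.855)²) = √(15.47636 + 0.73102) = 4.026
5: √((-0.788)² + (0.337)²) = √(0.62094 + 0.11357) = 0.857
6: √((3.489)² + (-4.657)²) = √(12.17312 + 21.68765) = 5.819
7: √((3.451)² + (-2.908)²) = √(11.90940 + 8.45646) = 4.513
8: √((3.612)² + (-0.966)²) = √(13.04654 + 0.93316) = 3.739
9: √((2.596)² + (1.054)²) = √(6.73922 + 1.11092) = 2.802
10: √((-1.943)² + (-3.064)²) = √(3.77525 + 9.38810) = 3.628
11: √((-2.501)² + (-4.155)²) = √(6.25500 + 17.26402) = 4.850
12: √((-4.095)² + (2.459)²) = √(16.76903 + 6.04668) = 4.777
13: √((1.975)² + (-0.040)²) = √(3.90062 + 0.00160) = 1.975
Minimum: 5 at 0.857.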